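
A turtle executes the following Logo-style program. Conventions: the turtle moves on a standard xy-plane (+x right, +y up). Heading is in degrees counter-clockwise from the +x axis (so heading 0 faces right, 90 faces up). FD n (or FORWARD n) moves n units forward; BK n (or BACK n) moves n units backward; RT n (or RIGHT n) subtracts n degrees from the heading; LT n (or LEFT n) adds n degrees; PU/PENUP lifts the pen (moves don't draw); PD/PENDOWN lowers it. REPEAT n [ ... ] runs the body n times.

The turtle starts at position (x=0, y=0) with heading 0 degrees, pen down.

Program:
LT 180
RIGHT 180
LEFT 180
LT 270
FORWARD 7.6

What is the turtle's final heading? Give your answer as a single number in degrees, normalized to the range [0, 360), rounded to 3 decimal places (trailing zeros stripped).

Executing turtle program step by step:
Start: pos=(0,0), heading=0, pen down
LT 180: heading 0 -> 180
RT 180: heading 180 -> 0
LT 180: heading 0 -> 180
LT 270: heading 180 -> 90
FD 7.6: (0,0) -> (0,7.6) [heading=90, draw]
Final: pos=(0,7.6), heading=90, 1 segment(s) drawn

Answer: 90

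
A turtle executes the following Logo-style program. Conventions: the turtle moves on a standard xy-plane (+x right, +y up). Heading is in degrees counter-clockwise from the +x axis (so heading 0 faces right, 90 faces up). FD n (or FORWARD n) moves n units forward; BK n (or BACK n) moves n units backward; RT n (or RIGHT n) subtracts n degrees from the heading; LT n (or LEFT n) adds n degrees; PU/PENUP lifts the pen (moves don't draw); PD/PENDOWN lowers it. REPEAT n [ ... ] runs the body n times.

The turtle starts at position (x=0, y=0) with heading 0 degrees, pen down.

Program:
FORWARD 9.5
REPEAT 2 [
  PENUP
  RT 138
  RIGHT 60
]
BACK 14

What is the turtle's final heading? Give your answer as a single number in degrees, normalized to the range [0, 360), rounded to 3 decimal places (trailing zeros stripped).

Answer: 324

Derivation:
Executing turtle program step by step:
Start: pos=(0,0), heading=0, pen down
FD 9.5: (0,0) -> (9.5,0) [heading=0, draw]
REPEAT 2 [
  -- iteration 1/2 --
  PU: pen up
  RT 138: heading 0 -> 222
  RT 60: heading 222 -> 162
  -- iteration 2/2 --
  PU: pen up
  RT 138: heading 162 -> 24
  RT 60: heading 24 -> 324
]
BK 14: (9.5,0) -> (-1.826,8.229) [heading=324, move]
Final: pos=(-1.826,8.229), heading=324, 1 segment(s) drawn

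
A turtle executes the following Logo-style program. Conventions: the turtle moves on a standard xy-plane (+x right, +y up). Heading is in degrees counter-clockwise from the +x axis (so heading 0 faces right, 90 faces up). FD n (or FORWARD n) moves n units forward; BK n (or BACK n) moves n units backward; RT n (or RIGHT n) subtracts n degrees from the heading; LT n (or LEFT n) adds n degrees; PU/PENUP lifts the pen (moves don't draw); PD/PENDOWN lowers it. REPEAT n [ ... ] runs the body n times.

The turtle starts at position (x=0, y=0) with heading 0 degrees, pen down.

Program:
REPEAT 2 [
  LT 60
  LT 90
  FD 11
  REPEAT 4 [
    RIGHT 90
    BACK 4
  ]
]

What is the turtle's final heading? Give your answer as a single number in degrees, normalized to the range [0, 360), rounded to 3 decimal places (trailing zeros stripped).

Answer: 300

Derivation:
Executing turtle program step by step:
Start: pos=(0,0), heading=0, pen down
REPEAT 2 [
  -- iteration 1/2 --
  LT 60: heading 0 -> 60
  LT 90: heading 60 -> 150
  FD 11: (0,0) -> (-9.526,5.5) [heading=150, draw]
  REPEAT 4 [
    -- iteration 1/4 --
    RT 90: heading 150 -> 60
    BK 4: (-9.526,5.5) -> (-11.526,2.036) [heading=60, draw]
    -- iteration 2/4 --
    RT 90: heading 60 -> 330
    BK 4: (-11.526,2.036) -> (-14.99,4.036) [heading=330, draw]
    -- iteration 3/4 --
    RT 90: heading 330 -> 240
    BK 4: (-14.99,4.036) -> (-12.99,7.5) [heading=240, draw]
    -- iteration 4/4 --
    RT 90: heading 240 -> 150
    BK 4: (-12.99,7.5) -> (-9.526,5.5) [heading=150, draw]
  ]
  -- iteration 2/2 --
  LT 60: heading 150 -> 210
  LT 90: heading 210 -> 300
  FD 11: (-9.526,5.5) -> (-4.026,-4.026) [heading=300, draw]
  REPEAT 4 [
    -- iteration 1/4 --
    RT 90: heading 300 -> 210
    BK 4: (-4.026,-4.026) -> (-0.562,-2.026) [heading=210, draw]
    -- iteration 2/4 --
    RT 90: heading 210 -> 120
    BK 4: (-0.562,-2.026) -> (1.438,-5.49) [heading=120, draw]
    -- iteration 3/4 --
    RT 90: heading 120 -> 30
    BK 4: (1.438,-5.49) -> (-2.026,-7.49) [heading=30, draw]
    -- iteration 4/4 --
    RT 90: heading 30 -> 300
    BK 4: (-2.026,-7.49) -> (-4.026,-4.026) [heading=300, draw]
  ]
]
Final: pos=(-4.026,-4.026), heading=300, 10 segment(s) drawn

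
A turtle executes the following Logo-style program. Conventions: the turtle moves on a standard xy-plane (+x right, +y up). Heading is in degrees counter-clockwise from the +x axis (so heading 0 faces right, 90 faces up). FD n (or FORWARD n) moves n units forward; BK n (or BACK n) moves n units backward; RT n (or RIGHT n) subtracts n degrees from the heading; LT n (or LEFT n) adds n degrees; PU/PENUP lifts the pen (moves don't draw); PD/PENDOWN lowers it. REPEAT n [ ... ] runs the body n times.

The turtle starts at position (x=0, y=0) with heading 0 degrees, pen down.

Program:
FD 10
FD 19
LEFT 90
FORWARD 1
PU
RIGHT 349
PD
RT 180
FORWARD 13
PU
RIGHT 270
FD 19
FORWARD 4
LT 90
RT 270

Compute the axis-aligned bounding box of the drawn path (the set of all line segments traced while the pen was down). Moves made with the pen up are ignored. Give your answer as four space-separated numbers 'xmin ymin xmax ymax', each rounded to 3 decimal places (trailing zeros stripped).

Answer: 0 -11.761 31.481 1

Derivation:
Executing turtle program step by step:
Start: pos=(0,0), heading=0, pen down
FD 10: (0,0) -> (10,0) [heading=0, draw]
FD 19: (10,0) -> (29,0) [heading=0, draw]
LT 90: heading 0 -> 90
FD 1: (29,0) -> (29,1) [heading=90, draw]
PU: pen up
RT 349: heading 90 -> 101
PD: pen down
RT 180: heading 101 -> 281
FD 13: (29,1) -> (31.481,-11.761) [heading=281, draw]
PU: pen up
RT 270: heading 281 -> 11
FD 19: (31.481,-11.761) -> (50.131,-8.136) [heading=11, move]
FD 4: (50.131,-8.136) -> (54.058,-7.373) [heading=11, move]
LT 90: heading 11 -> 101
RT 270: heading 101 -> 191
Final: pos=(54.058,-7.373), heading=191, 4 segment(s) drawn

Segment endpoints: x in {0, 10, 29, 31.481}, y in {-11.761, 0, 1}
xmin=0, ymin=-11.761, xmax=31.481, ymax=1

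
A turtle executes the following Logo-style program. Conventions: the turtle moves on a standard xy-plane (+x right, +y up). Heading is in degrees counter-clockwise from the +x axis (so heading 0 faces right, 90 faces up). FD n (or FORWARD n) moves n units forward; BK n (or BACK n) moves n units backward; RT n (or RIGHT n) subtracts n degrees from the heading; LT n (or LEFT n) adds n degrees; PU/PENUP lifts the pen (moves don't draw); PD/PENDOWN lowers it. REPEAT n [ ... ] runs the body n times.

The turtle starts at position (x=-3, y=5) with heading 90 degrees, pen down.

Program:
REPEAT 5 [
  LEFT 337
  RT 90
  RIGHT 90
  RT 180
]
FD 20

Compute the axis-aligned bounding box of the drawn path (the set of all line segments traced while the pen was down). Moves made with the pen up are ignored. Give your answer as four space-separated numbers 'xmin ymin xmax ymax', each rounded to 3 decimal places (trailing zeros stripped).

Executing turtle program step by step:
Start: pos=(-3,5), heading=90, pen down
REPEAT 5 [
  -- iteration 1/5 --
  LT 337: heading 90 -> 67
  RT 90: heading 67 -> 337
  RT 90: heading 337 -> 247
  RT 180: heading 247 -> 67
  -- iteration 2/5 --
  LT 337: heading 67 -> 44
  RT 90: heading 44 -> 314
  RT 90: heading 314 -> 224
  RT 180: heading 224 -> 44
  -- iteration 3/5 --
  LT 337: heading 44 -> 21
  RT 90: heading 21 -> 291
  RT 90: heading 291 -> 201
  RT 180: heading 201 -> 21
  -- iteration 4/5 --
  LT 337: heading 21 -> 358
  RT 90: heading 358 -> 268
  RT 90: heading 268 -> 178
  RT 180: heading 178 -> 358
  -- iteration 5/5 --
  LT 337: heading 358 -> 335
  RT 90: heading 335 -> 245
  RT 90: heading 245 -> 155
  RT 180: heading 155 -> 335
]
FD 20: (-3,5) -> (15.126,-3.452) [heading=335, draw]
Final: pos=(15.126,-3.452), heading=335, 1 segment(s) drawn

Segment endpoints: x in {-3, 15.126}, y in {-3.452, 5}
xmin=-3, ymin=-3.452, xmax=15.126, ymax=5

Answer: -3 -3.452 15.126 5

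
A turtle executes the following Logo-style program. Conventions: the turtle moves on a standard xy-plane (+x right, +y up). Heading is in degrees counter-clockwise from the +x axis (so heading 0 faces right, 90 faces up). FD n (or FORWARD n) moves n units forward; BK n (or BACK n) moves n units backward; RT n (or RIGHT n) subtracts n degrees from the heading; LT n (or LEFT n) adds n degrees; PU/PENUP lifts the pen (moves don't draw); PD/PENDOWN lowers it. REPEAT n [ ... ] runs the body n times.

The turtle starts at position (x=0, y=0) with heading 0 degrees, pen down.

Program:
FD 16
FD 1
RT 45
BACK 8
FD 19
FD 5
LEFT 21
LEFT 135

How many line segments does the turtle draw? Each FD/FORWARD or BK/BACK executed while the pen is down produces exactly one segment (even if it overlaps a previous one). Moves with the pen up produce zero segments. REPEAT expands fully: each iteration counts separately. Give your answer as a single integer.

Answer: 5

Derivation:
Executing turtle program step by step:
Start: pos=(0,0), heading=0, pen down
FD 16: (0,0) -> (16,0) [heading=0, draw]
FD 1: (16,0) -> (17,0) [heading=0, draw]
RT 45: heading 0 -> 315
BK 8: (17,0) -> (11.343,5.657) [heading=315, draw]
FD 19: (11.343,5.657) -> (24.778,-7.778) [heading=315, draw]
FD 5: (24.778,-7.778) -> (28.314,-11.314) [heading=315, draw]
LT 21: heading 315 -> 336
LT 135: heading 336 -> 111
Final: pos=(28.314,-11.314), heading=111, 5 segment(s) drawn
Segments drawn: 5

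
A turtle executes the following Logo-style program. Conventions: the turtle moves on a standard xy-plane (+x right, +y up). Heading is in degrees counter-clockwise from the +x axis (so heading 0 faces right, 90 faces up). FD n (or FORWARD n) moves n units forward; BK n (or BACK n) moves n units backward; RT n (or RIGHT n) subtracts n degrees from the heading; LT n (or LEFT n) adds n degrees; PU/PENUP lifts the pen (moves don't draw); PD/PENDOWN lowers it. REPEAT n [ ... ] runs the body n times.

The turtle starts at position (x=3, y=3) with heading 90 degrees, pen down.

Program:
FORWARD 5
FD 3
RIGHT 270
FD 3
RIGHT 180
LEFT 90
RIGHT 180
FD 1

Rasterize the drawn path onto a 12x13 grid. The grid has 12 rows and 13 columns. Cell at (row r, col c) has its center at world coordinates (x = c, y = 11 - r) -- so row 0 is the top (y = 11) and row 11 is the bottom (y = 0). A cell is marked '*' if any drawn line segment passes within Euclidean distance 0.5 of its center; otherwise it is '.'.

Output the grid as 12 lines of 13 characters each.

Segment 0: (3,3) -> (3,8)
Segment 1: (3,8) -> (3,11)
Segment 2: (3,11) -> (0,11)
Segment 3: (0,11) -> (0,10)

Answer: ****.........
*..*.........
...*.........
...*.........
...*.........
...*.........
...*.........
...*.........
...*.........
.............
.............
.............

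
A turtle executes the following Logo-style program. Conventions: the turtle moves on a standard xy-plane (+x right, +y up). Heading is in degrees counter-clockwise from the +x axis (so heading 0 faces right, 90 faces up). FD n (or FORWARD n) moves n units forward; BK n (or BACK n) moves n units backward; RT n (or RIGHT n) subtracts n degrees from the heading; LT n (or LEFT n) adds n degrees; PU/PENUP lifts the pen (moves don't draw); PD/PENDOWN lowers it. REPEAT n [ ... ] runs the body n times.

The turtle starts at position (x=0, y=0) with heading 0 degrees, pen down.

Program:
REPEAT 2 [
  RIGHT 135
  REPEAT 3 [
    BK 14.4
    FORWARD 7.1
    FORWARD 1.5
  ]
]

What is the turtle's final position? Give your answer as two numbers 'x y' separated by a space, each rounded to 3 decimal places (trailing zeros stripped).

Executing turtle program step by step:
Start: pos=(0,0), heading=0, pen down
REPEAT 2 [
  -- iteration 1/2 --
  RT 135: heading 0 -> 225
  REPEAT 3 [
    -- iteration 1/3 --
    BK 14.4: (0,0) -> (10.182,10.182) [heading=225, draw]
    FD 7.1: (10.182,10.182) -> (5.162,5.162) [heading=225, draw]
    FD 1.5: (5.162,5.162) -> (4.101,4.101) [heading=225, draw]
    -- iteration 2/3 --
    BK 14.4: (4.101,4.101) -> (14.284,14.284) [heading=225, draw]
    FD 7.1: (14.284,14.284) -> (9.263,9.263) [heading=225, draw]
    FD 1.5: (9.263,9.263) -> (8.202,8.202) [heading=225, draw]
    -- iteration 3/3 --
    BK 14.4: (8.202,8.202) -> (18.385,18.385) [heading=225, draw]
    FD 7.1: (18.385,18.385) -> (13.364,13.364) [heading=225, draw]
    FD 1.5: (13.364,13.364) -> (12.304,12.304) [heading=225, draw]
  ]
  -- iteration 2/2 --
  RT 135: heading 225 -> 90
  REPEAT 3 [
    -- iteration 1/3 --
    BK 14.4: (12.304,12.304) -> (12.304,-2.096) [heading=90, draw]
    FD 7.1: (12.304,-2.096) -> (12.304,5.004) [heading=90, draw]
    FD 1.5: (12.304,5.004) -> (12.304,6.504) [heading=90, draw]
    -- iteration 2/3 --
    BK 14.4: (12.304,6.504) -> (12.304,-7.896) [heading=90, draw]
    FD 7.1: (12.304,-7.896) -> (12.304,-0.796) [heading=90, draw]
    FD 1.5: (12.304,-0.796) -> (12.304,0.704) [heading=90, draw]
    -- iteration 3/3 --
    BK 14.4: (12.304,0.704) -> (12.304,-13.696) [heading=90, draw]
    FD 7.1: (12.304,-13.696) -> (12.304,-6.596) [heading=90, draw]
    FD 1.5: (12.304,-6.596) -> (12.304,-5.096) [heading=90, draw]
  ]
]
Final: pos=(12.304,-5.096), heading=90, 18 segment(s) drawn

Answer: 12.304 -5.096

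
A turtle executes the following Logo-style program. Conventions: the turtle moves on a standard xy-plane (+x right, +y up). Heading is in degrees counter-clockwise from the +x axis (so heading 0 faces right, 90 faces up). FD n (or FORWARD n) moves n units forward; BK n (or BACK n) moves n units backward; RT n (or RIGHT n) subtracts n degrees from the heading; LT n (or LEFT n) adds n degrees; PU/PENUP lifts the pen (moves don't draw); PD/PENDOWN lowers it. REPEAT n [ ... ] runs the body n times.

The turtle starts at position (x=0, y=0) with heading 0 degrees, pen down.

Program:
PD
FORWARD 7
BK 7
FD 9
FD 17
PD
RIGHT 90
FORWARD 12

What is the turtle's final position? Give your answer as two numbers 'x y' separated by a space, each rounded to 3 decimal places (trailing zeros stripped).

Answer: 26 -12

Derivation:
Executing turtle program step by step:
Start: pos=(0,0), heading=0, pen down
PD: pen down
FD 7: (0,0) -> (7,0) [heading=0, draw]
BK 7: (7,0) -> (0,0) [heading=0, draw]
FD 9: (0,0) -> (9,0) [heading=0, draw]
FD 17: (9,0) -> (26,0) [heading=0, draw]
PD: pen down
RT 90: heading 0 -> 270
FD 12: (26,0) -> (26,-12) [heading=270, draw]
Final: pos=(26,-12), heading=270, 5 segment(s) drawn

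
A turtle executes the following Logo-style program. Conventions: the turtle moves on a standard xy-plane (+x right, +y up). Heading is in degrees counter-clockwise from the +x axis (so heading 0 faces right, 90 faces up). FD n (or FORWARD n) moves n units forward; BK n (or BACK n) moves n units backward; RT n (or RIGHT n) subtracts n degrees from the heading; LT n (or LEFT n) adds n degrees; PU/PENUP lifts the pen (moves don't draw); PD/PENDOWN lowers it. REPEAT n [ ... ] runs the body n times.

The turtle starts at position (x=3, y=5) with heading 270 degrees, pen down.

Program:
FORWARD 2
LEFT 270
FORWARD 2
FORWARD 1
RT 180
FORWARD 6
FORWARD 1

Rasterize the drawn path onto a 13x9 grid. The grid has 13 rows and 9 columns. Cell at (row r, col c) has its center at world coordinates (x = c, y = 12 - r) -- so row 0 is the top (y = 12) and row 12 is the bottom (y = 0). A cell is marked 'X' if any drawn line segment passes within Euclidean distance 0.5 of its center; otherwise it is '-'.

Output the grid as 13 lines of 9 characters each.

Answer: ---------
---------
---------
---------
---------
---------
---------
---X-----
---X-----
XXXXXXXX-
---------
---------
---------

Derivation:
Segment 0: (3,5) -> (3,3)
Segment 1: (3,3) -> (1,3)
Segment 2: (1,3) -> (-0,3)
Segment 3: (-0,3) -> (6,3)
Segment 4: (6,3) -> (7,3)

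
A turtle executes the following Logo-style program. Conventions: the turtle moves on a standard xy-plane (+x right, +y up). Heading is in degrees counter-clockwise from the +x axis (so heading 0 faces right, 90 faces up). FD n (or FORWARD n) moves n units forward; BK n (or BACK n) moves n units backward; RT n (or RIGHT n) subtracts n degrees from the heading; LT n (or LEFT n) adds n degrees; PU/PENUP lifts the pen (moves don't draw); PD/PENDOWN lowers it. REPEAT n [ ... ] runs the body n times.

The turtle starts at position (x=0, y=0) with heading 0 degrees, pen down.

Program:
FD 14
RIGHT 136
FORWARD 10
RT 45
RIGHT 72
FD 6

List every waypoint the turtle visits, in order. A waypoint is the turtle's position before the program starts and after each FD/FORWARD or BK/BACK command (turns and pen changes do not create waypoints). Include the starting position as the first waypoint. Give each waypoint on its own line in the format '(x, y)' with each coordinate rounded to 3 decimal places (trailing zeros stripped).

Answer: (0, 0)
(14, 0)
(6.807, -6.947)
(5.052, -1.209)

Derivation:
Executing turtle program step by step:
Start: pos=(0,0), heading=0, pen down
FD 14: (0,0) -> (14,0) [heading=0, draw]
RT 136: heading 0 -> 224
FD 10: (14,0) -> (6.807,-6.947) [heading=224, draw]
RT 45: heading 224 -> 179
RT 72: heading 179 -> 107
FD 6: (6.807,-6.947) -> (5.052,-1.209) [heading=107, draw]
Final: pos=(5.052,-1.209), heading=107, 3 segment(s) drawn
Waypoints (4 total):
(0, 0)
(14, 0)
(6.807, -6.947)
(5.052, -1.209)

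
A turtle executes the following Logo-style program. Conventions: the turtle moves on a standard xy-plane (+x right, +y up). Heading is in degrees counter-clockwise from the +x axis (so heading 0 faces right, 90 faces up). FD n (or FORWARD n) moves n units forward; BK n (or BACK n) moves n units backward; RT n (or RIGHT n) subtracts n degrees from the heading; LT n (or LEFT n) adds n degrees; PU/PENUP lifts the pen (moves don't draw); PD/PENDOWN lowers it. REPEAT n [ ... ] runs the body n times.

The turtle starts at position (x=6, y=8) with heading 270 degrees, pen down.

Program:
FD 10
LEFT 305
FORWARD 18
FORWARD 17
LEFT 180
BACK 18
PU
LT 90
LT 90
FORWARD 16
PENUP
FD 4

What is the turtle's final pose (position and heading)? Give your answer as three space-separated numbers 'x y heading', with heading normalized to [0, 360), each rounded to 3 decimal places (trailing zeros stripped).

Executing turtle program step by step:
Start: pos=(6,8), heading=270, pen down
FD 10: (6,8) -> (6,-2) [heading=270, draw]
LT 305: heading 270 -> 215
FD 18: (6,-2) -> (-8.745,-12.324) [heading=215, draw]
FD 17: (-8.745,-12.324) -> (-22.67,-22.075) [heading=215, draw]
LT 180: heading 215 -> 35
BK 18: (-22.67,-22.075) -> (-37.415,-32.4) [heading=35, draw]
PU: pen up
LT 90: heading 35 -> 125
LT 90: heading 125 -> 215
FD 16: (-37.415,-32.4) -> (-50.521,-41.577) [heading=215, move]
PU: pen up
FD 4: (-50.521,-41.577) -> (-53.798,-43.871) [heading=215, move]
Final: pos=(-53.798,-43.871), heading=215, 4 segment(s) drawn

Answer: -53.798 -43.871 215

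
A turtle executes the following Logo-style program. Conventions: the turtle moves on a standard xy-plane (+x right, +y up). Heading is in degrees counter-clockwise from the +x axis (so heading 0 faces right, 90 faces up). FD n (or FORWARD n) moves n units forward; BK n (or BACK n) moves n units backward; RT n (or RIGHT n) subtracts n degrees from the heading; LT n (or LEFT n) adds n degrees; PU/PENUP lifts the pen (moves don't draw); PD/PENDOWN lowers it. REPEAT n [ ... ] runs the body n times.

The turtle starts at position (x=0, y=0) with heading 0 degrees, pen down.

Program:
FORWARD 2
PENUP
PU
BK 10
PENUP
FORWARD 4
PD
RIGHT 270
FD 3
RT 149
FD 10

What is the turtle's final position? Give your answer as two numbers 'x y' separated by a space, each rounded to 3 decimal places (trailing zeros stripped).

Executing turtle program step by step:
Start: pos=(0,0), heading=0, pen down
FD 2: (0,0) -> (2,0) [heading=0, draw]
PU: pen up
PU: pen up
BK 10: (2,0) -> (-8,0) [heading=0, move]
PU: pen up
FD 4: (-8,0) -> (-4,0) [heading=0, move]
PD: pen down
RT 270: heading 0 -> 90
FD 3: (-4,0) -> (-4,3) [heading=90, draw]
RT 149: heading 90 -> 301
FD 10: (-4,3) -> (1.15,-5.572) [heading=301, draw]
Final: pos=(1.15,-5.572), heading=301, 3 segment(s) drawn

Answer: 1.15 -5.572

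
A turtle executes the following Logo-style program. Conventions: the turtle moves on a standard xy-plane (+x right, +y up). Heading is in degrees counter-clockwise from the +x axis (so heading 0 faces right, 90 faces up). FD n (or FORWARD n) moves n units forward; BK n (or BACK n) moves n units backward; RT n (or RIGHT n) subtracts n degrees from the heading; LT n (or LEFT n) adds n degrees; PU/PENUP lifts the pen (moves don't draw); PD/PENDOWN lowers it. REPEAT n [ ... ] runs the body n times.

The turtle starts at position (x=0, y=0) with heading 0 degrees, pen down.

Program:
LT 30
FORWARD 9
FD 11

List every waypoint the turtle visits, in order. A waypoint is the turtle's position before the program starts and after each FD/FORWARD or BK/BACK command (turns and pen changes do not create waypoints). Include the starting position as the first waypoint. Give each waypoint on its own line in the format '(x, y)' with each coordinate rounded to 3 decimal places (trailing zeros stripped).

Answer: (0, 0)
(7.794, 4.5)
(17.321, 10)

Derivation:
Executing turtle program step by step:
Start: pos=(0,0), heading=0, pen down
LT 30: heading 0 -> 30
FD 9: (0,0) -> (7.794,4.5) [heading=30, draw]
FD 11: (7.794,4.5) -> (17.321,10) [heading=30, draw]
Final: pos=(17.321,10), heading=30, 2 segment(s) drawn
Waypoints (3 total):
(0, 0)
(7.794, 4.5)
(17.321, 10)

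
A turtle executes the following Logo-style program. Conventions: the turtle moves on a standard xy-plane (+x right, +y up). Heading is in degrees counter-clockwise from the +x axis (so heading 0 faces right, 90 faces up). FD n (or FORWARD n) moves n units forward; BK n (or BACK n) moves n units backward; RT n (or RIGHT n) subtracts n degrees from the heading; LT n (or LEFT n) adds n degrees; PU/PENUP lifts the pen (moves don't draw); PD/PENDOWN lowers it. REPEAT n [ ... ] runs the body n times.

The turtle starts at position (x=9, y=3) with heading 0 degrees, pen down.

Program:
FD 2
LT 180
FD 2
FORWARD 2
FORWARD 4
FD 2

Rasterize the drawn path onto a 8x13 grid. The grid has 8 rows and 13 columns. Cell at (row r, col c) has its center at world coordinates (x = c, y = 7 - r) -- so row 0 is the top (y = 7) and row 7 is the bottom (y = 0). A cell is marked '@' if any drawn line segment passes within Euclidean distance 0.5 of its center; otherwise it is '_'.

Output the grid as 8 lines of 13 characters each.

Segment 0: (9,3) -> (11,3)
Segment 1: (11,3) -> (9,3)
Segment 2: (9,3) -> (7,3)
Segment 3: (7,3) -> (3,3)
Segment 4: (3,3) -> (1,3)

Answer: _____________
_____________
_____________
_____________
_@@@@@@@@@@@_
_____________
_____________
_____________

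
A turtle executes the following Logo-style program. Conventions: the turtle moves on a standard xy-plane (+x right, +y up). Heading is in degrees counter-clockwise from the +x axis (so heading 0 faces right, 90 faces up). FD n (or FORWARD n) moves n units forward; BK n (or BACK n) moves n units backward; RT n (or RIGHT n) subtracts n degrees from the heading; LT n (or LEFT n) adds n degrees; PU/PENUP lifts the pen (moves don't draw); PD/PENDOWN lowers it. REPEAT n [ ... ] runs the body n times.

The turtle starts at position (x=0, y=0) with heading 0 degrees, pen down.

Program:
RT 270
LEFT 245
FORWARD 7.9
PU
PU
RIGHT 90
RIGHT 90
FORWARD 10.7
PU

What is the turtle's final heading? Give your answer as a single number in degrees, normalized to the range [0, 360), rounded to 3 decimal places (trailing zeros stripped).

Answer: 155

Derivation:
Executing turtle program step by step:
Start: pos=(0,0), heading=0, pen down
RT 270: heading 0 -> 90
LT 245: heading 90 -> 335
FD 7.9: (0,0) -> (7.16,-3.339) [heading=335, draw]
PU: pen up
PU: pen up
RT 90: heading 335 -> 245
RT 90: heading 245 -> 155
FD 10.7: (7.16,-3.339) -> (-2.538,1.183) [heading=155, move]
PU: pen up
Final: pos=(-2.538,1.183), heading=155, 1 segment(s) drawn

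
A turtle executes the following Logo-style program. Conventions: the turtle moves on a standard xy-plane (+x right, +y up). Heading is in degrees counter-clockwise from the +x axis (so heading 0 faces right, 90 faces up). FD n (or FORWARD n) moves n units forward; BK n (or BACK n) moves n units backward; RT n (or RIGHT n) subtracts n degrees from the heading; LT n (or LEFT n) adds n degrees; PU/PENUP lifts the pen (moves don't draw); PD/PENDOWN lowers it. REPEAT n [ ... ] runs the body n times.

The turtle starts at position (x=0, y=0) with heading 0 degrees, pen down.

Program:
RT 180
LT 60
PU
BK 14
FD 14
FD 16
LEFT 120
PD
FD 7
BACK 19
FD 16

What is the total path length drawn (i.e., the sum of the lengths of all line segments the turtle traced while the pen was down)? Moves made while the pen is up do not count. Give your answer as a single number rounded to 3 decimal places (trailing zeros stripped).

Executing turtle program step by step:
Start: pos=(0,0), heading=0, pen down
RT 180: heading 0 -> 180
LT 60: heading 180 -> 240
PU: pen up
BK 14: (0,0) -> (7,12.124) [heading=240, move]
FD 14: (7,12.124) -> (0,0) [heading=240, move]
FD 16: (0,0) -> (-8,-13.856) [heading=240, move]
LT 120: heading 240 -> 0
PD: pen down
FD 7: (-8,-13.856) -> (-1,-13.856) [heading=0, draw]
BK 19: (-1,-13.856) -> (-20,-13.856) [heading=0, draw]
FD 16: (-20,-13.856) -> (-4,-13.856) [heading=0, draw]
Final: pos=(-4,-13.856), heading=0, 3 segment(s) drawn

Segment lengths:
  seg 1: (-8,-13.856) -> (-1,-13.856), length = 7
  seg 2: (-1,-13.856) -> (-20,-13.856), length = 19
  seg 3: (-20,-13.856) -> (-4,-13.856), length = 16
Total = 42

Answer: 42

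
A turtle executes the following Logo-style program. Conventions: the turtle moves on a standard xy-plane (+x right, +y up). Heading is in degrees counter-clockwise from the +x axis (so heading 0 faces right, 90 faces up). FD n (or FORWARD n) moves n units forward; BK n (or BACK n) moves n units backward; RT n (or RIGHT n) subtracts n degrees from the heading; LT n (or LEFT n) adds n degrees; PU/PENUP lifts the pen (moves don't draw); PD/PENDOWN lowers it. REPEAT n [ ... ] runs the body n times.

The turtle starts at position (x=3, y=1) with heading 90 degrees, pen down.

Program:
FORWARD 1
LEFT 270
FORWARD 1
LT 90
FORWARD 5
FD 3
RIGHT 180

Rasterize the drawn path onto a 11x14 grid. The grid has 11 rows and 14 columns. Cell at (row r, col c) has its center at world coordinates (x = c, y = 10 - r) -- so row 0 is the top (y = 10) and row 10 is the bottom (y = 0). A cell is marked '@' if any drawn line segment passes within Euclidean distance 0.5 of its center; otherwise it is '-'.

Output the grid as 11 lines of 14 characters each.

Answer: ----@---------
----@---------
----@---------
----@---------
----@---------
----@---------
----@---------
----@---------
---@@---------
---@----------
--------------

Derivation:
Segment 0: (3,1) -> (3,2)
Segment 1: (3,2) -> (4,2)
Segment 2: (4,2) -> (4,7)
Segment 3: (4,7) -> (4,10)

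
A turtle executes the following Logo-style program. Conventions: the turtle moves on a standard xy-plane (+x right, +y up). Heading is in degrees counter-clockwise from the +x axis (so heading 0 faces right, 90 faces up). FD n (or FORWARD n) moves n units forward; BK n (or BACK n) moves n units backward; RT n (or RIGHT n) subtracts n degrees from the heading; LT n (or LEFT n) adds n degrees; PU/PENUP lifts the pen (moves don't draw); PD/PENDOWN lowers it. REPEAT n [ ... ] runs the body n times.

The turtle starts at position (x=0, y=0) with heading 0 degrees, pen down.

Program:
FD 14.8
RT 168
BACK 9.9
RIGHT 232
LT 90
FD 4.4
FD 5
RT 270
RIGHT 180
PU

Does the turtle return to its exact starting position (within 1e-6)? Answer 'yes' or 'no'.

Executing turtle program step by step:
Start: pos=(0,0), heading=0, pen down
FD 14.8: (0,0) -> (14.8,0) [heading=0, draw]
RT 168: heading 0 -> 192
BK 9.9: (14.8,0) -> (24.484,2.058) [heading=192, draw]
RT 232: heading 192 -> 320
LT 90: heading 320 -> 50
FD 4.4: (24.484,2.058) -> (27.312,5.429) [heading=50, draw]
FD 5: (27.312,5.429) -> (30.526,9.259) [heading=50, draw]
RT 270: heading 50 -> 140
RT 180: heading 140 -> 320
PU: pen up
Final: pos=(30.526,9.259), heading=320, 4 segment(s) drawn

Start position: (0, 0)
Final position: (30.526, 9.259)
Distance = 31.899; >= 1e-6 -> NOT closed

Answer: no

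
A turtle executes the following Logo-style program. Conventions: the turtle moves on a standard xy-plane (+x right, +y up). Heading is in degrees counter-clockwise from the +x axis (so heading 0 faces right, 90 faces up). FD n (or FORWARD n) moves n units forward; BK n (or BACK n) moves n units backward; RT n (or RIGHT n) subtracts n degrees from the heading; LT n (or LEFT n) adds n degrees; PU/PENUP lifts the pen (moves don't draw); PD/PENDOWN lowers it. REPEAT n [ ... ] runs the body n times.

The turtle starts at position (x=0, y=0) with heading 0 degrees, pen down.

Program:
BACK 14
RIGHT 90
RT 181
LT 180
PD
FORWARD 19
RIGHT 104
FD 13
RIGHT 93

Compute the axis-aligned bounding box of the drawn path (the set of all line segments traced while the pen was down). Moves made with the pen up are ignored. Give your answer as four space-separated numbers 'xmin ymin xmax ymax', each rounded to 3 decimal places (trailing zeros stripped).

Answer: -26.889 -18.997 0 0

Derivation:
Executing turtle program step by step:
Start: pos=(0,0), heading=0, pen down
BK 14: (0,0) -> (-14,0) [heading=0, draw]
RT 90: heading 0 -> 270
RT 181: heading 270 -> 89
LT 180: heading 89 -> 269
PD: pen down
FD 19: (-14,0) -> (-14.332,-18.997) [heading=269, draw]
RT 104: heading 269 -> 165
FD 13: (-14.332,-18.997) -> (-26.889,-15.632) [heading=165, draw]
RT 93: heading 165 -> 72
Final: pos=(-26.889,-15.632), heading=72, 3 segment(s) drawn

Segment endpoints: x in {-26.889, -14.332, -14, 0}, y in {-18.997, -15.632, 0}
xmin=-26.889, ymin=-18.997, xmax=0, ymax=0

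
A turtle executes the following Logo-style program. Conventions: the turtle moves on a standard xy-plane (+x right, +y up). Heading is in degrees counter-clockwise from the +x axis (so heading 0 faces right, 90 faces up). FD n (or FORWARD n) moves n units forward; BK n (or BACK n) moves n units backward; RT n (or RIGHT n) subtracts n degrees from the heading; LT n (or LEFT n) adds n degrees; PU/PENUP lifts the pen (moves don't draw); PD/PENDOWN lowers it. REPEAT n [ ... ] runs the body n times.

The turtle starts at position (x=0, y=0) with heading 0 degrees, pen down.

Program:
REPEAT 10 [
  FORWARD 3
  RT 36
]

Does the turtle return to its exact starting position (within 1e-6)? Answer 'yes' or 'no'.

Answer: yes

Derivation:
Executing turtle program step by step:
Start: pos=(0,0), heading=0, pen down
REPEAT 10 [
  -- iteration 1/10 --
  FD 3: (0,0) -> (3,0) [heading=0, draw]
  RT 36: heading 0 -> 324
  -- iteration 2/10 --
  FD 3: (3,0) -> (5.427,-1.763) [heading=324, draw]
  RT 36: heading 324 -> 288
  -- iteration 3/10 --
  FD 3: (5.427,-1.763) -> (6.354,-4.617) [heading=288, draw]
  RT 36: heading 288 -> 252
  -- iteration 4/10 --
  FD 3: (6.354,-4.617) -> (5.427,-7.47) [heading=252, draw]
  RT 36: heading 252 -> 216
  -- iteration 5/10 --
  FD 3: (5.427,-7.47) -> (3,-9.233) [heading=216, draw]
  RT 36: heading 216 -> 180
  -- iteration 6/10 --
  FD 3: (3,-9.233) -> (0,-9.233) [heading=180, draw]
  RT 36: heading 180 -> 144
  -- iteration 7/10 --
  FD 3: (0,-9.233) -> (-2.427,-7.47) [heading=144, draw]
  RT 36: heading 144 -> 108
  -- iteration 8/10 --
  FD 3: (-2.427,-7.47) -> (-3.354,-4.617) [heading=108, draw]
  RT 36: heading 108 -> 72
  -- iteration 9/10 --
  FD 3: (-3.354,-4.617) -> (-2.427,-1.763) [heading=72, draw]
  RT 36: heading 72 -> 36
  -- iteration 10/10 --
  FD 3: (-2.427,-1.763) -> (0,0) [heading=36, draw]
  RT 36: heading 36 -> 0
]
Final: pos=(0,0), heading=0, 10 segment(s) drawn

Start position: (0, 0)
Final position: (0, 0)
Distance = 0; < 1e-6 -> CLOSED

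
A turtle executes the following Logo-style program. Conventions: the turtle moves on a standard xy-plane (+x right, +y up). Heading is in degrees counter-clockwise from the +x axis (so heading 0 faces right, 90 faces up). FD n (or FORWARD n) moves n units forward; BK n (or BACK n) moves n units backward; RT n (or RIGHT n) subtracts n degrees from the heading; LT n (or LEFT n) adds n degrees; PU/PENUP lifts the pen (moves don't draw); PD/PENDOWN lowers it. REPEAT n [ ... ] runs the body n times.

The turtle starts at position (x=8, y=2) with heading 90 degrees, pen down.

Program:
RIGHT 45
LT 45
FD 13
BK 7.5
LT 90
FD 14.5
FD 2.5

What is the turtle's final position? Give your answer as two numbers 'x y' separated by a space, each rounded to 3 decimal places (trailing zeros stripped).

Answer: -9 7.5

Derivation:
Executing turtle program step by step:
Start: pos=(8,2), heading=90, pen down
RT 45: heading 90 -> 45
LT 45: heading 45 -> 90
FD 13: (8,2) -> (8,15) [heading=90, draw]
BK 7.5: (8,15) -> (8,7.5) [heading=90, draw]
LT 90: heading 90 -> 180
FD 14.5: (8,7.5) -> (-6.5,7.5) [heading=180, draw]
FD 2.5: (-6.5,7.5) -> (-9,7.5) [heading=180, draw]
Final: pos=(-9,7.5), heading=180, 4 segment(s) drawn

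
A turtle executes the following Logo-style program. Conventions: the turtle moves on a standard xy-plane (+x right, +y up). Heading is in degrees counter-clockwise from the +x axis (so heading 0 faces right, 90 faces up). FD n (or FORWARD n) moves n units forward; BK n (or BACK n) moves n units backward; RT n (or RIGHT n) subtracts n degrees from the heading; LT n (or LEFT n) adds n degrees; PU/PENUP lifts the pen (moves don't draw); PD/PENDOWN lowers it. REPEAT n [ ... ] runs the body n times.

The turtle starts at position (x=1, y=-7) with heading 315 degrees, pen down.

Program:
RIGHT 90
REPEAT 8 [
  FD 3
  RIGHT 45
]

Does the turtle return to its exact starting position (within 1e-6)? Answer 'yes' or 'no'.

Answer: yes

Derivation:
Executing turtle program step by step:
Start: pos=(1,-7), heading=315, pen down
RT 90: heading 315 -> 225
REPEAT 8 [
  -- iteration 1/8 --
  FD 3: (1,-7) -> (-1.121,-9.121) [heading=225, draw]
  RT 45: heading 225 -> 180
  -- iteration 2/8 --
  FD 3: (-1.121,-9.121) -> (-4.121,-9.121) [heading=180, draw]
  RT 45: heading 180 -> 135
  -- iteration 3/8 --
  FD 3: (-4.121,-9.121) -> (-6.243,-7) [heading=135, draw]
  RT 45: heading 135 -> 90
  -- iteration 4/8 --
  FD 3: (-6.243,-7) -> (-6.243,-4) [heading=90, draw]
  RT 45: heading 90 -> 45
  -- iteration 5/8 --
  FD 3: (-6.243,-4) -> (-4.121,-1.879) [heading=45, draw]
  RT 45: heading 45 -> 0
  -- iteration 6/8 --
  FD 3: (-4.121,-1.879) -> (-1.121,-1.879) [heading=0, draw]
  RT 45: heading 0 -> 315
  -- iteration 7/8 --
  FD 3: (-1.121,-1.879) -> (1,-4) [heading=315, draw]
  RT 45: heading 315 -> 270
  -- iteration 8/8 --
  FD 3: (1,-4) -> (1,-7) [heading=270, draw]
  RT 45: heading 270 -> 225
]
Final: pos=(1,-7), heading=225, 8 segment(s) drawn

Start position: (1, -7)
Final position: (1, -7)
Distance = 0; < 1e-6 -> CLOSED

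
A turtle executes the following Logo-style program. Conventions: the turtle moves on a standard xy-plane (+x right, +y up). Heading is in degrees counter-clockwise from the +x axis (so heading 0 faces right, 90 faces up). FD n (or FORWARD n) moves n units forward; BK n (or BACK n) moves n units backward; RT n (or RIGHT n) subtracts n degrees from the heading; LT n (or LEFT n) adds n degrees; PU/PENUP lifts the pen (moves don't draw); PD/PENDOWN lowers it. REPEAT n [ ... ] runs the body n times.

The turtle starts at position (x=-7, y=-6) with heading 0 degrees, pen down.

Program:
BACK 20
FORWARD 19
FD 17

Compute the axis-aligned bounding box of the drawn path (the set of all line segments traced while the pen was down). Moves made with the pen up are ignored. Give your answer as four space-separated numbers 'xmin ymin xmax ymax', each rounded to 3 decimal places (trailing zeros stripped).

Executing turtle program step by step:
Start: pos=(-7,-6), heading=0, pen down
BK 20: (-7,-6) -> (-27,-6) [heading=0, draw]
FD 19: (-27,-6) -> (-8,-6) [heading=0, draw]
FD 17: (-8,-6) -> (9,-6) [heading=0, draw]
Final: pos=(9,-6), heading=0, 3 segment(s) drawn

Segment endpoints: x in {-27, -8, -7, 9}, y in {-6}
xmin=-27, ymin=-6, xmax=9, ymax=-6

Answer: -27 -6 9 -6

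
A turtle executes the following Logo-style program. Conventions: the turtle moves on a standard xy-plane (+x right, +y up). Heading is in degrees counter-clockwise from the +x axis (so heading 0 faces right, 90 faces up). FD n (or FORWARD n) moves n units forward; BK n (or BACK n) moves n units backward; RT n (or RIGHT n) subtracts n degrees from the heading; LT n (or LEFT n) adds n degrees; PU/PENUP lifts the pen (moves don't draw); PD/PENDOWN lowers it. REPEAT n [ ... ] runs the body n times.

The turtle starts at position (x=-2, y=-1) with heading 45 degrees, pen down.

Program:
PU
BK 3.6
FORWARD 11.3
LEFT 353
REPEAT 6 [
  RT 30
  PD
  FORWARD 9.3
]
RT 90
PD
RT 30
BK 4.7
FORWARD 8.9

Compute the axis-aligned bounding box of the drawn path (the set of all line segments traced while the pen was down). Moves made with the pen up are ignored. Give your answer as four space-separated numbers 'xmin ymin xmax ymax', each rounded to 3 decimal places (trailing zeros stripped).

Answer: 3.445 -33.286 28.297 5.739

Derivation:
Executing turtle program step by step:
Start: pos=(-2,-1), heading=45, pen down
PU: pen up
BK 3.6: (-2,-1) -> (-4.546,-3.546) [heading=45, move]
FD 11.3: (-4.546,-3.546) -> (3.445,4.445) [heading=45, move]
LT 353: heading 45 -> 38
REPEAT 6 [
  -- iteration 1/6 --
  RT 30: heading 38 -> 8
  PD: pen down
  FD 9.3: (3.445,4.445) -> (12.654,5.739) [heading=8, draw]
  -- iteration 2/6 --
  RT 30: heading 8 -> 338
  PD: pen down
  FD 9.3: (12.654,5.739) -> (21.277,2.255) [heading=338, draw]
  -- iteration 3/6 --
  RT 30: heading 338 -> 308
  PD: pen down
  FD 9.3: (21.277,2.255) -> (27.003,-5.073) [heading=308, draw]
  -- iteration 4/6 --
  RT 30: heading 308 -> 278
  PD: pen down
  FD 9.3: (27.003,-5.073) -> (28.297,-14.283) [heading=278, draw]
  -- iteration 5/6 --
  RT 30: heading 278 -> 248
  PD: pen down
  FD 9.3: (28.297,-14.283) -> (24.813,-22.906) [heading=248, draw]
  -- iteration 6/6 --
  RT 30: heading 248 -> 218
  PD: pen down
  FD 9.3: (24.813,-22.906) -> (17.485,-28.631) [heading=218, draw]
]
RT 90: heading 218 -> 128
PD: pen down
RT 30: heading 128 -> 98
BK 4.7: (17.485,-28.631) -> (18.139,-33.286) [heading=98, draw]
FD 8.9: (18.139,-33.286) -> (16.9,-24.472) [heading=98, draw]
Final: pos=(16.9,-24.472), heading=98, 8 segment(s) drawn

Segment endpoints: x in {3.445, 12.654, 16.9, 17.485, 18.139, 21.277, 24.813, 27.003, 28.297}, y in {-33.286, -28.631, -24.472, -22.906, -14.283, -5.073, 2.255, 4.445, 5.739}
xmin=3.445, ymin=-33.286, xmax=28.297, ymax=5.739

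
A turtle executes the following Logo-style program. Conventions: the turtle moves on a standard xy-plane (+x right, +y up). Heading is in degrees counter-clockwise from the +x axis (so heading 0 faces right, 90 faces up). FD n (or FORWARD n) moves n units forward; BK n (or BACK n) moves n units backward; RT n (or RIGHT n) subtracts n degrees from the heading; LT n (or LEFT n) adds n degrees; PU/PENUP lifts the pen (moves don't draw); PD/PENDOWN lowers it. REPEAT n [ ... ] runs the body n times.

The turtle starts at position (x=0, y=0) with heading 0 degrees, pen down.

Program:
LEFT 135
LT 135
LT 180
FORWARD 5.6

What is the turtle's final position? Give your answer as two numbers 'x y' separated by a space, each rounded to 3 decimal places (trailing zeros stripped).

Answer: 0 5.6

Derivation:
Executing turtle program step by step:
Start: pos=(0,0), heading=0, pen down
LT 135: heading 0 -> 135
LT 135: heading 135 -> 270
LT 180: heading 270 -> 90
FD 5.6: (0,0) -> (0,5.6) [heading=90, draw]
Final: pos=(0,5.6), heading=90, 1 segment(s) drawn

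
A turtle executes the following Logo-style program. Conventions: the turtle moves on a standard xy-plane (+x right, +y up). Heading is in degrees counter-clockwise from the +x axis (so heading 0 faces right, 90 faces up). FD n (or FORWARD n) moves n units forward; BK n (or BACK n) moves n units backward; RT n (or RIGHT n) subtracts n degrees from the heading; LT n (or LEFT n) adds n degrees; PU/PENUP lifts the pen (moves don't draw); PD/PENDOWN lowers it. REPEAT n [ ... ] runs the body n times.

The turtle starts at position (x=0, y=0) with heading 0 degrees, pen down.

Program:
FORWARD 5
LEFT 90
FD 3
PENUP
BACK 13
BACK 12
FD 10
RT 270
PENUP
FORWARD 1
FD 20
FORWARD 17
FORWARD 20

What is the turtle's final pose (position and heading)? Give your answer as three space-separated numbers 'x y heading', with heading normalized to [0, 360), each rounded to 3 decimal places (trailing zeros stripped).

Executing turtle program step by step:
Start: pos=(0,0), heading=0, pen down
FD 5: (0,0) -> (5,0) [heading=0, draw]
LT 90: heading 0 -> 90
FD 3: (5,0) -> (5,3) [heading=90, draw]
PU: pen up
BK 13: (5,3) -> (5,-10) [heading=90, move]
BK 12: (5,-10) -> (5,-22) [heading=90, move]
FD 10: (5,-22) -> (5,-12) [heading=90, move]
RT 270: heading 90 -> 180
PU: pen up
FD 1: (5,-12) -> (4,-12) [heading=180, move]
FD 20: (4,-12) -> (-16,-12) [heading=180, move]
FD 17: (-16,-12) -> (-33,-12) [heading=180, move]
FD 20: (-33,-12) -> (-53,-12) [heading=180, move]
Final: pos=(-53,-12), heading=180, 2 segment(s) drawn

Answer: -53 -12 180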